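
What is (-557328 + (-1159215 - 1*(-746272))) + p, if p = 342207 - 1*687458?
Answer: -1315522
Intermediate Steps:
p = -345251 (p = 342207 - 687458 = -345251)
(-557328 + (-1159215 - 1*(-746272))) + p = (-557328 + (-1159215 - 1*(-746272))) - 345251 = (-557328 + (-1159215 + 746272)) - 345251 = (-557328 - 412943) - 345251 = -970271 - 345251 = -1315522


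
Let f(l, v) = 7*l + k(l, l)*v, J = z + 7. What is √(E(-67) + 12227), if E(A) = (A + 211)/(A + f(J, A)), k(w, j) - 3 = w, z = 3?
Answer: √575749391/217 ≈ 110.57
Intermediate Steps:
k(w, j) = 3 + w
J = 10 (J = 3 + 7 = 10)
f(l, v) = 7*l + v*(3 + l) (f(l, v) = 7*l + (3 + l)*v = 7*l + v*(3 + l))
E(A) = (211 + A)/(70 + 14*A) (E(A) = (A + 211)/(A + (7*10 + A*(3 + 10))) = (211 + A)/(A + (70 + A*13)) = (211 + A)/(A + (70 + 13*A)) = (211 + A)/(70 + 14*A))
√(E(-67) + 12227) = √((211 - 67)/(14*(5 - 67)) + 12227) = √((1/14)*144/(-62) + 12227) = √((1/14)*(-1/62)*144 + 12227) = √(-36/217 + 12227) = √(2653223/217) = √575749391/217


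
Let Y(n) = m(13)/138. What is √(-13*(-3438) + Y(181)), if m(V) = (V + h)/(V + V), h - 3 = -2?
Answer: √143844791142/1794 ≈ 211.41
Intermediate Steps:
h = 1 (h = 3 - 2 = 1)
m(V) = (1 + V)/(2*V) (m(V) = (V + 1)/(V + V) = (1 + V)/((2*V)) = (1 + V)*(1/(2*V)) = (1 + V)/(2*V))
Y(n) = 7/1794 (Y(n) = ((½)*(1 + 13)/13)/138 = ((½)*(1/13)*14)*(1/138) = (7/13)*(1/138) = 7/1794)
√(-13*(-3438) + Y(181)) = √(-13*(-3438) + 7/1794) = √(44694 + 7/1794) = √(80181043/1794) = √143844791142/1794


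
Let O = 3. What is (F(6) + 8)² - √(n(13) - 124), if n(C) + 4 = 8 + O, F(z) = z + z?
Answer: 400 - 3*I*√13 ≈ 400.0 - 10.817*I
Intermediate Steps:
F(z) = 2*z
n(C) = 7 (n(C) = -4 + (8 + 3) = -4 + 11 = 7)
(F(6) + 8)² - √(n(13) - 124) = (2*6 + 8)² - √(7 - 124) = (12 + 8)² - √(-117) = 20² - 3*I*√13 = 400 - 3*I*√13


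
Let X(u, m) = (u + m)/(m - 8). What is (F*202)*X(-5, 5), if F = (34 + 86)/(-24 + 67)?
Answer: 0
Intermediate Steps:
X(u, m) = (m + u)/(-8 + m)
F = 120/43 ≈ 2.7907
(F*202)*X(-5, 5) = ((120/43)*202)*((5 - 5)/(-8 + 5)) = 24240*(0/(-3))/43 = 24240*(-1/3*0)/43 = (24240/43)*0 = 0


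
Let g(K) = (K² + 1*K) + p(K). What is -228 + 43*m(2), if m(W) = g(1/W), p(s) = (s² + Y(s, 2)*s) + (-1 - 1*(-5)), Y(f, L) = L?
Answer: 30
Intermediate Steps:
p(s) = 4 + s² + 2*s (p(s) = (s² + 2*s) + (-1 - 1*(-5)) = (s² + 2*s) + (-1 + 5) = (s² + 2*s) + 4 = 4 + s² + 2*s)
g(K) = 4 + 2*K² + 3*K (g(K) = (K² + 1*K) + (4 + K² + 2*K) = (K² + K) + (4 + K² + 2*K) = (K + K²) + (4 + K² + 2*K) = 4 + 2*K² + 3*K)
m(W) = 4 + 2/W² + 3/W (m(W) = 4 + 2*(1/W)² + 3/W = 4 + 2/W² + 3/W)
-228 + 43*m(2) = -228 + 43*(4 + 2/2² + 3/2) = -228 + 43*(4 + 2*(¼) + 3*(½)) = -228 + 43*(4 + ½ + 3/2) = -228 + 43*6 = -228 + 258 = 30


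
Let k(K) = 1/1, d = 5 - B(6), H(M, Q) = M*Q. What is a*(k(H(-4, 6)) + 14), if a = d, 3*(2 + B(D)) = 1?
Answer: 100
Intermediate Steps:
B(D) = -5/3 (B(D) = -2 + (⅓)*1 = -2 + ⅓ = -5/3)
d = 20/3 (d = 5 - 1*(-5/3) = 5 + 5/3 = 20/3 ≈ 6.6667)
k(K) = 1 (k(K) = 1*1 = 1)
a = 20/3 ≈ 6.6667
a*(k(H(-4, 6)) + 14) = 20*(1 + 14)/3 = (20/3)*15 = 100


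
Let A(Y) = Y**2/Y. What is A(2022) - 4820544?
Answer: -4818522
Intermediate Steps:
A(Y) = Y
A(2022) - 4820544 = 2022 - 4820544 = -4818522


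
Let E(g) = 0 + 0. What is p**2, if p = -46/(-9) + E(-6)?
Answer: 2116/81 ≈ 26.123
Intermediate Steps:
E(g) = 0
p = 46/9 (p = -46/(-9) + 0 = -46*(-1/9) + 0 = 46/9 + 0 = 46/9 ≈ 5.1111)
p**2 = (46/9)**2 = 2116/81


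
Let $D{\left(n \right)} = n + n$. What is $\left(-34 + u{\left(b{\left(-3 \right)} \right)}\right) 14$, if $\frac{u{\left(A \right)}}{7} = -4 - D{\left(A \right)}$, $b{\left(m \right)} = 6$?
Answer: $-2044$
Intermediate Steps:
$D{\left(n \right)} = 2 n$
$u{\left(A \right)} = -28 - 14 A$ ($u{\left(A \right)} = 7 \left(-4 - 2 A\right) = -28 - 14 A$)
$\left(-34 + u{\left(b{\left(-3 \right)} \right)}\right) 14 = \left(-34 - 112\right) 14 = \left(-146\right) 14 = -2044$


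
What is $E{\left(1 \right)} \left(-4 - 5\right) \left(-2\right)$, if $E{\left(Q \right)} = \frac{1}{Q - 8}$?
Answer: $- \frac{18}{7} \approx -2.5714$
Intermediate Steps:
$E{\left(Q \right)} = \frac{1}{-8 + Q}$
$E{\left(1 \right)} \left(-4 - 5\right) \left(-2\right) = \frac{\left(-4 - 5\right) \left(-2\right)}{-8 + 1} = \frac{\left(-9\right) \left(-2\right)}{-7} = \left(- \frac{1}{7}\right) 18 = - \frac{18}{7}$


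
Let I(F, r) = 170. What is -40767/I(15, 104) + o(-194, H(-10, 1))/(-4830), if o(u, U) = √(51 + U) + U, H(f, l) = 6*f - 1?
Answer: -9844712/41055 - I*√10/4830 ≈ -239.79 - 0.00065472*I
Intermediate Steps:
H(f, l) = -1 + 6*f
o(u, U) = U + √(51 + U)
-40767/I(15, 104) + o(-194, H(-10, 1))/(-4830) = -40767/170 + ((-1 + 6*(-10)) + √(51 + (-1 + 6*(-10))))/(-4830) = -40767*1/170 + ((-1 - 60) + √(51 + (-1 - 60)))*(-1/4830) = -40767/170 + (-61 + √(51 - 61))*(-1/4830) = -40767/170 + (-61 + √(-10))*(-1/4830) = -40767/170 + (-61 + I*√10)*(-1/4830) = -40767/170 + (61/4830 - I*√10/4830) = -9844712/41055 - I*√10/4830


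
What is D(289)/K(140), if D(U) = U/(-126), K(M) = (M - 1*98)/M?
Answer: -1445/189 ≈ -7.6455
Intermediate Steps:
K(M) = (-98 + M)/M (K(M) = (M - 98)/M = (-98 + M)/M)
D(U) = -U/126 (D(U) = U*(-1/126) = -U/126)
D(289)/K(140) = (-1/126*289)/(((-98 + 140)/140)) = -289/(126*((1/140)*42)) = -289/(126*3/10) = -289/126*10/3 = -1445/189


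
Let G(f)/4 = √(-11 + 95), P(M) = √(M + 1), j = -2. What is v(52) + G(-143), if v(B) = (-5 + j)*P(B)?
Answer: -7*√53 + 8*√21 ≈ -14.300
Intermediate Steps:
P(M) = √(1 + M)
G(f) = 8*√21 (G(f) = 4*√(-11 + 95) = 4*√84 = 4*(2*√21) = 8*√21)
v(B) = -7*√(1 + B) (v(B) = (-5 - 2)*√(1 + B) = -7*√(1 + B))
v(52) + G(-143) = -7*√(1 + 52) + 8*√21 = -7*√53 + 8*√21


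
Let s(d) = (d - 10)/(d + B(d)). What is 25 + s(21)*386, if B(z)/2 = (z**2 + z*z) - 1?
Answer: 48821/1783 ≈ 27.381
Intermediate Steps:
B(z) = -2 + 4*z**2 (B(z) = 2*((z**2 + z*z) - 1) = 2*((z**2 + z**2) - 1) = 2*(2*z**2 - 1) = 2*(-1 + 2*z**2) = -2 + 4*z**2)
s(d) = (-10 + d)/(-2 + d + 4*d**2) (s(d) = (d - 10)/(d + (-2 + 4*d**2)) = (-10 + d)/(-2 + d + 4*d**2))
25 + s(21)*386 = 25 + ((-10 + 21)/(-2 + 21 + 4*21**2))*386 = 25 + (11/(-2 + 21 + 4*441))*386 = 25 + (11/(-2 + 21 + 1764))*386 = 25 + (11/1783)*386 = 25 + 4246/1783 = 48821/1783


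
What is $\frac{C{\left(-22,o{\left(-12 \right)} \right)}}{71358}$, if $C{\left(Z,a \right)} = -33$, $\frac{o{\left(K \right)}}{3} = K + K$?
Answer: $- \frac{11}{23786} \approx -0.00046246$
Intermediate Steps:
$o{\left(K \right)} = 6 K$ ($o{\left(K \right)} = 3 \left(K + K\right) = 3 \cdot 2 K = 6 K$)
$\frac{C{\left(-22,o{\left(-12 \right)} \right)}}{71358} = - \frac{33}{71358} = \left(-33\right) \frac{1}{71358} = - \frac{11}{23786}$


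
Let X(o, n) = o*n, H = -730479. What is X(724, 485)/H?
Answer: -351140/730479 ≈ -0.48070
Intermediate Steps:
X(o, n) = n*o
X(724, 485)/H = (485*724)/(-730479) = 351140*(-1/730479) = -351140/730479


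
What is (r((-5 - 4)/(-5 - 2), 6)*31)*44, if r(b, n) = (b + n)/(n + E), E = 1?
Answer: 69564/49 ≈ 1419.7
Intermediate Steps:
r(b, n) = (b + n)/(1 + n) (r(b, n) = (b + n)/(n + 1) = (b + n)/(1 + n))
(r((-5 - 4)/(-5 - 2), 6)*31)*44 = ((((-5 - 4)/(-5 - 2) + 6)/(1 + 6))*31)*44 = (((-9/(-7) + 6)/7)*31)*44 = (((-9*(-⅐) + 6)/7)*31)*44 = (((9/7 + 6)/7)*31)*44 = (((⅐)*(51/7))*31)*44 = ((51/49)*31)*44 = (1581/49)*44 = 69564/49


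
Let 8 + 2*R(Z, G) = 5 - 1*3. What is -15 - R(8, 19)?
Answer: -12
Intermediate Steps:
R(Z, G) = -3 (R(Z, G) = -4 + (5 - 1*3)/2 = -4 + (5 - 3)/2 = -4 + (½)*2 = -4 + 1 = -3)
-15 - R(8, 19) = -15 - 1*(-3) = -15 + 3 = -12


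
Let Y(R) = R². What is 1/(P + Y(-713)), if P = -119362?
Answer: 1/389007 ≈ 2.5706e-6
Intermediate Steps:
1/(P + Y(-713)) = 1/(-119362 + (-713)²) = 1/(-119362 + 508369) = 1/389007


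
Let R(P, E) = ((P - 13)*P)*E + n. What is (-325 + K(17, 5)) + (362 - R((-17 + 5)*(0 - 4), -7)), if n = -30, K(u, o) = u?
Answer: 11844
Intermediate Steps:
R(P, E) = -30 + E*P*(-13 + P) (R(P, E) = ((P - 13)*P)*E - 30 = ((-13 + P)*P)*E - 30 = (P*(-13 + P))*E - 30 = E*P*(-13 + P) - 30 = -30 + E*P*(-13 + P))
(-325 + K(17, 5)) + (362 - R((-17 + 5)*(0 - 4), -7)) = (-325 + 17) + (362 - (-30 - 7*(0 - 4)²*(-17 + 5)² - 13*(-7)*(-17 + 5)*(0 - 4))) = -308 + (362 - (-30 - 7*(-12*(-4))² - 13*(-7)*(-12*(-4)))) = -308 + (362 - (-30 - 7*48² - 13*(-7)*48)) = -308 + (362 - (-30 - 7*2304 + 4368)) = -308 + (362 - (-30 - 16128 + 4368)) = -308 + (362 - 1*(-11790)) = -308 + (362 + 11790) = -308 + 12152 = 11844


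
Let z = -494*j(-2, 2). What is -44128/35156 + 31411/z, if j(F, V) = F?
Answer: 265171663/8683532 ≈ 30.537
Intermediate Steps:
z = 988 (z = -494*(-2) = 988)
-44128/35156 + 31411/z = -44128/35156 + 31411/988 = -44128*1/35156 + 31411*(1/988) = -11032/8789 + 31411/988 = 265171663/8683532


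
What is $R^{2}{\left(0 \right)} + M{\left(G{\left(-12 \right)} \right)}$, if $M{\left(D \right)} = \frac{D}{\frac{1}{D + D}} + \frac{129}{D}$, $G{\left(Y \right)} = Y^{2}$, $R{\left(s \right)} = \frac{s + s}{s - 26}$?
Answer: $\frac{1990699}{48} \approx 41473.0$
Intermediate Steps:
$R{\left(s \right)} = \frac{2 s}{-26 + s}$
$M{\left(D \right)} = 2 D^{2} + \frac{129}{D}$ ($M{\left(D \right)} = \frac{D}{\frac{1}{2 D}} + \frac{129}{D} = \frac{D}{\frac{1}{2} \frac{1}{D}} + \frac{129}{D} = D 2 D + \frac{129}{D} = 2 D^{2} + \frac{129}{D}$)
$R^{2}{\left(0 \right)} + M{\left(G{\left(-12 \right)} \right)} = \left(2 \cdot 0 \frac{1}{-26 + 0}\right)^{2} + \frac{129 + 2 \left(\left(-12\right)^{2}\right)^{3}}{\left(-12\right)^{2}} = \left(2 \cdot 0 \frac{1}{-26}\right)^{2} + \frac{129 + 2 \cdot 144^{3}}{144} = \left(2 \cdot 0 \left(- \frac{1}{26}\right)\right)^{2} + \frac{129 + 2 \cdot 2985984}{144} = 0^{2} + \frac{129 + 5971968}{144} = 0 + \frac{1}{144} \cdot 5972097 = 0 + \frac{1990699}{48} = \frac{1990699}{48}$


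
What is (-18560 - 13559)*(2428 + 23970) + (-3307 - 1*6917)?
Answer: -847887586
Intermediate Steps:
(-18560 - 13559)*(2428 + 23970) + (-3307 - 1*6917) = -32119*26398 + (-3307 - 6917) = -847877362 - 10224 = -847887586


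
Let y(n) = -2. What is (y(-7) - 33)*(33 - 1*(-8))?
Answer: -1435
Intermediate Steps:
(y(-7) - 33)*(33 - 1*(-8)) = (-2 - 33)*(33 - 1*(-8)) = -35*(33 + 8) = -35*41 = -1435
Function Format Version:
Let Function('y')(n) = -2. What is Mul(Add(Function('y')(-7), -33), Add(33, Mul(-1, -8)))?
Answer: -1435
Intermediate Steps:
Mul(Add(Function('y')(-7), -33), Add(33, Mul(-1, -8))) = Mul(Add(-2, -33), Add(33, Mul(-1, -8))) = Mul(-35, Add(33, 8)) = Mul(-35, 41) = -1435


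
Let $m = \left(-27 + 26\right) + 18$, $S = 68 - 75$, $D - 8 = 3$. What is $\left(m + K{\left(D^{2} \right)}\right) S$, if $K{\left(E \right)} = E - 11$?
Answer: $-889$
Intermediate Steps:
$D = 11$ ($D = 8 + 3 = 11$)
$S = -7$
$m = 17$ ($m = -1 + 18 = 17$)
$K{\left(E \right)} = -11 + E$
$\left(m + K{\left(D^{2} \right)}\right) S = \left(17 - \left(11 - 11^{2}\right)\right) \left(-7\right) = \left(17 + \left(-11 + 121\right)\right) \left(-7\right) = \left(17 + 110\right) \left(-7\right) = 127 \left(-7\right) = -889$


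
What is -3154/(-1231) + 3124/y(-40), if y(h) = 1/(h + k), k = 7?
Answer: -126903098/1231 ≈ -1.0309e+5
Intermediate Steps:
y(h) = 1/(7 + h) (y(h) = 1/(h + 7) = 1/(7 + h))
-3154/(-1231) + 3124/y(-40) = -3154/(-1231) + 3124/(1/(7 - 40)) = -3154*(-1/1231) + 3124/(1/(-33)) = 3154/1231 + 3124/(-1/33) = 3154/1231 + 3124*(-33) = 3154/1231 - 103092 = -126903098/1231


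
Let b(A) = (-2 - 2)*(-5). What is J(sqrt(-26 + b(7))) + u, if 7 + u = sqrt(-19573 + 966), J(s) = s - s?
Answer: -7 + I*sqrt(18607) ≈ -7.0 + 136.41*I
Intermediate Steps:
b(A) = 20 (b(A) = -4*(-5) = 20)
J(s) = 0
u = -7 + I*sqrt(18607) (u = -7 + sqrt(-19573 + 966) = -7 + sqrt(-18607) = -7 + I*sqrt(18607) ≈ -7.0 + 136.41*I)
J(sqrt(-26 + b(7))) + u = 0 + (-7 + I*sqrt(18607)) = -7 + I*sqrt(18607)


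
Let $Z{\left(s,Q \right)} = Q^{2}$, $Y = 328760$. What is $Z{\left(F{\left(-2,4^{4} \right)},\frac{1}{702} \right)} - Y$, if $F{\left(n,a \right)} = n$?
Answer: $- \frac{162014243039}{492804} \approx -3.2876 \cdot 10^{5}$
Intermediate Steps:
$Z{\left(F{\left(-2,4^{4} \right)},\frac{1}{702} \right)} - Y = \left(\frac{1}{702}\right)^{2} - 328760 = \frac{1}{492804} - 328760 = - \frac{162014243039}{492804}$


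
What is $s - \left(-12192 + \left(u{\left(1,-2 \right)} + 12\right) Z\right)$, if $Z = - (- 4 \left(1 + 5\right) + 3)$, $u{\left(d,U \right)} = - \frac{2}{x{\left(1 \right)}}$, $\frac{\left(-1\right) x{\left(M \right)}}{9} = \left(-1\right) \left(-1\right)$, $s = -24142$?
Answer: $- \frac{36620}{3} \approx -12207.0$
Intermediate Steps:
$x{\left(M \right)} = -9$ ($x{\left(M \right)} = - 9 \left(\left(-1\right) \left(-1\right)\right) = \left(-9\right) 1 = -9$)
$u{\left(d,U \right)} = \frac{2}{9}$ ($u{\left(d,U \right)} = - \frac{2}{-9} = \left(-2\right) \left(- \frac{1}{9}\right) = \frac{2}{9}$)
$Z = 21$ ($Z = - (\left(-4\right) 6 + 3) = - (-24 + 3) = \left(-1\right) \left(-21\right) = 21$)
$s - \left(-12192 + \left(u{\left(1,-2 \right)} + 12\right) Z\right) = -24142 - \left(-12192 + \left(\frac{2}{9} + 12\right) 21\right) = -24142 - \left(-12192 + \frac{110}{9} \cdot 21\right) = -24142 - \left(-12192 + \frac{770}{3}\right) = -24142 - - \frac{35806}{3} = -24142 + \frac{35806}{3} = - \frac{36620}{3}$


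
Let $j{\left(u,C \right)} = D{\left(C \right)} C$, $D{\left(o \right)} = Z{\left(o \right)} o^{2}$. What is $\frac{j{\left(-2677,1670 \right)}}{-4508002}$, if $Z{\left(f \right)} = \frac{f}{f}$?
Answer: $- \frac{2328731500}{2254001} \approx -1033.2$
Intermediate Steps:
$Z{\left(f \right)} = 1$
$D{\left(o \right)} = o^{2}$ ($D{\left(o \right)} = 1 o^{2} = o^{2}$)
$j{\left(u,C \right)} = C^{3}$ ($j{\left(u,C \right)} = C^{2} C = C^{3}$)
$\frac{j{\left(-2677,1670 \right)}}{-4508002} = \frac{1670^{3}}{-4508002} = 4657463000 \left(- \frac{1}{4508002}\right) = - \frac{2328731500}{2254001}$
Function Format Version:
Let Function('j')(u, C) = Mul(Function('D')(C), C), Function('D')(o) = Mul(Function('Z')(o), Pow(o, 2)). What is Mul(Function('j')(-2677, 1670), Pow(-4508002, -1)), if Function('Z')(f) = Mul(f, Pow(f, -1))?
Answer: Rational(-2328731500, 2254001) ≈ -1033.2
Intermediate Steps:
Function('Z')(f) = 1
Function('D')(o) = Pow(o, 2) (Function('D')(o) = Mul(1, Pow(o, 2)) = Pow(o, 2))
Function('j')(u, C) = Pow(C, 3) (Function('j')(u, C) = Mul(Pow(C, 2), C) = Pow(C, 3))
Mul(Function('j')(-2677, 1670), Pow(-4508002, -1)) = Mul(Pow(1670, 3), Pow(-4508002, -1)) = Mul(4657463000, Rational(-1, 4508002)) = Rational(-2328731500, 2254001)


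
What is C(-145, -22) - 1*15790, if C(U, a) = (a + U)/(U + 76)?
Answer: -1089343/69 ≈ -15788.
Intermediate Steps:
C(U, a) = (U + a)/(76 + U)
C(-145, -22) - 1*15790 = (-145 - 22)/(76 - 145) - 1*15790 = -167/(-69) - 15790 = -1/69*(-167) - 15790 = 167/69 - 15790 = -1089343/69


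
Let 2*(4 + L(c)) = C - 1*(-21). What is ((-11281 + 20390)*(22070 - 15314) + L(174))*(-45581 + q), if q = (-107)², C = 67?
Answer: -2100498434608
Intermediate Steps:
L(c) = 40 (L(c) = -4 + (67 - 1*(-21))/2 = -4 + (67 + 21)/2 = -4 + (½)*88 = -4 + 44 = 40)
q = 11449
((-11281 + 20390)*(22070 - 15314) + L(174))*(-45581 + q) = ((-11281 + 20390)*(22070 - 15314) + 40)*(-45581 + 11449) = (9109*6756 + 40)*(-34132) = (61540404 + 40)*(-34132) = 61540444*(-34132) = -2100498434608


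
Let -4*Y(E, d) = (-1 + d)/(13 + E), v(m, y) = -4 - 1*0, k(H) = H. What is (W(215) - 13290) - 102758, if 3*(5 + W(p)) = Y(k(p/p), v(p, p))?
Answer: -19496899/168 ≈ -1.1605e+5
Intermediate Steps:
v(m, y) = -4 (v(m, y) = -4 + 0 = -4)
Y(E, d) = -(-1 + d)/(4*(13 + E))
W(p) = -835/168 (W(p) = -5 + ((1 - 1*(-4))/(4*(13 + p/p)))/3 = -5 + ((1 + 4)/(4*(13 + 1)))/3 = -5 + ((¼)*5/14)/3 = -5 + ((¼)*(1/14)*5)/3 = -5 + (⅓)*(5/56) = -5 + 5/168 = -835/168)
(W(215) - 13290) - 102758 = (-835/168 - 13290) - 102758 = -2233555/168 - 102758 = -19496899/168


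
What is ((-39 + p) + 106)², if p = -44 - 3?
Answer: 400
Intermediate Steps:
p = -47
((-39 + p) + 106)² = ((-39 - 47) + 106)² = (-86 + 106)² = 20² = 400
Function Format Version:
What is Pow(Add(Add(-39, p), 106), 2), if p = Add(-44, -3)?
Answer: 400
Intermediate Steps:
p = -47
Pow(Add(Add(-39, p), 106), 2) = Pow(Add(Add(-39, -47), 106), 2) = Pow(Add(-86, 106), 2) = Pow(20, 2) = 400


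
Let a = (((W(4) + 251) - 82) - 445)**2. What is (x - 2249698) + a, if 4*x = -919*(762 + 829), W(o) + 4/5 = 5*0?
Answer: -253861201/100 ≈ -2.5386e+6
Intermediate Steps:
W(o) = -4/5 (W(o) = -4/5 + 5*0 = -4/5 + 0 = -4/5)
a = 1915456/25 (a = (((-4/5 + 251) - 82) - 445)**2 = ((1251/5 - 82) - 445)**2 = (841/5 - 445)**2 = (-1384/5)**2 = 1915456/25 ≈ 76618.)
x = -1462129/4 (x = (-919*(762 + 829))/4 = (-919*1591)/4 = (1/4)*(-1462129) = -1462129/4 ≈ -3.6553e+5)
(x - 2249698) + a = (-1462129/4 - 2249698) + 1915456/25 = -10460921/4 + 1915456/25 = -253861201/100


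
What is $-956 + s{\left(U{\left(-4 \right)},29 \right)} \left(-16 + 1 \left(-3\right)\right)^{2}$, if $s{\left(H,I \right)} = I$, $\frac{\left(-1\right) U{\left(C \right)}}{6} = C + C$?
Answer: $9513$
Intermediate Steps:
$U{\left(C \right)} = - 12 C$ ($U{\left(C \right)} = - 6 \left(C + C\right) = - 6 \cdot 2 C = - 12 C$)
$-956 + s{\left(U{\left(-4 \right)},29 \right)} \left(-16 + 1 \left(-3\right)\right)^{2} = -956 + 29 \left(-16 + 1 \left(-3\right)\right)^{2} = -956 + 29 \left(-16 - 3\right)^{2} = -956 + 29 \left(-19\right)^{2} = -956 + 29 \cdot 361 = -956 + 10469 = 9513$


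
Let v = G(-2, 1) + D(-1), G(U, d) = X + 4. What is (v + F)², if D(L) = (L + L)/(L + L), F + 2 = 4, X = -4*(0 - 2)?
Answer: 225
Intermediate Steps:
X = 8 (X = -4*(-2) = 8)
F = 2 (F = -2 + 4 = 2)
D(L) = 1 (D(L) = (2*L)/((2*L)) = (2*L)*(1/(2*L)) = 1)
G(U, d) = 12 (G(U, d) = 8 + 4 = 12)
v = 13 (v = 12 + 1 = 13)
(v + F)² = (13 + 2)² = 15² = 225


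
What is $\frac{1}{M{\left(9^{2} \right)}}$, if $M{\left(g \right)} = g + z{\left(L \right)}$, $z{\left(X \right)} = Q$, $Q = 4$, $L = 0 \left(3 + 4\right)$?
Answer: $\frac{1}{85} \approx 0.011765$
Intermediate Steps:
$L = 0$ ($L = 0 \cdot 7 = 0$)
$z{\left(X \right)} = 4$
$M{\left(g \right)} = 4 + g$ ($M{\left(g \right)} = g + 4 = 4 + g$)
$\frac{1}{M{\left(9^{2} \right)}} = \frac{1}{4 + 9^{2}} = \frac{1}{4 + 81} = \frac{1}{85}$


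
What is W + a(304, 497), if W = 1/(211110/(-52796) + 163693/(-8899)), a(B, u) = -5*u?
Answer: -13072581786917/5260501759 ≈ -2485.0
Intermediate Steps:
W = -234915802/5260501759 (W = 1/(211110*(-1/52796) + 163693*(-1/8899)) = 1/(-105555/26398 - 163693/8899) = 1/(-5260501759/234915802) = -234915802/5260501759 ≈ -0.044657)
W + a(304, 497) = -234915802/5260501759 - 5*497 = -234915802/5260501759 - 2485 = -13072581786917/5260501759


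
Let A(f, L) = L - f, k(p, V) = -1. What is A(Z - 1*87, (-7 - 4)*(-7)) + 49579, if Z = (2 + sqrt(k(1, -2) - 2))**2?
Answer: 49742 - 4*I*sqrt(3) ≈ 49742.0 - 6.9282*I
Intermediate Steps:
Z = (2 + I*sqrt(3))**2 (Z = (2 + sqrt(-1 - 2))**2 = (2 + sqrt(-3))**2 = (2 + I*sqrt(3))**2 ≈ 1.0 + 6.9282*I)
A(Z - 1*87, (-7 - 4)*(-7)) + 49579 = ((-7 - 4)*(-7) - ((2 + I*sqrt(3))**2 - 1*87)) + 49579 = (-11*(-7) - ((2 + I*sqrt(3))**2 - 87)) + 49579 = (77 - (-87 + (2 + I*sqrt(3))**2)) + 49579 = (77 + (87 - (2 + I*sqrt(3))**2)) + 49579 = (164 - (2 + I*sqrt(3))**2) + 49579 = 49743 - (2 + I*sqrt(3))**2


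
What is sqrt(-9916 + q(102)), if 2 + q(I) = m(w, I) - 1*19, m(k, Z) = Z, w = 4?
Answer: I*sqrt(9835) ≈ 99.172*I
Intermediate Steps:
q(I) = -21 + I (q(I) = -2 + (I - 1*19) = -2 + (I - 19) = -2 + (-19 + I) = -21 + I)
sqrt(-9916 + q(102)) = sqrt(-9916 + (-21 + 102)) = sqrt(-9916 + 81) = sqrt(-9835) = I*sqrt(9835)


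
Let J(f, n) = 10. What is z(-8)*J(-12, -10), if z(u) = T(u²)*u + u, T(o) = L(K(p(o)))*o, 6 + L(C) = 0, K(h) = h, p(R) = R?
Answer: 30640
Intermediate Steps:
L(C) = -6 (L(C) = -6 + 0 = -6)
T(o) = -6*o
z(u) = u - 6*u³ (z(u) = (-6*u²)*u + u = -6*u³ + u = u - 6*u³)
z(-8)*J(-12, -10) = (-8 - 6*(-8)³)*10 = (-8 - 6*(-512))*10 = (-8 + 3072)*10 = 3064*10 = 30640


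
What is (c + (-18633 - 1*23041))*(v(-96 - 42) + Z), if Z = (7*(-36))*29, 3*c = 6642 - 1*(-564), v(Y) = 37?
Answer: 285546712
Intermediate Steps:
c = 2402 (c = (6642 - 1*(-564))/3 = (6642 + 564)/3 = (⅓)*7206 = 2402)
Z = -7308 (Z = -252*29 = -7308)
(c + (-18633 - 1*23041))*(v(-96 - 42) + Z) = (2402 + (-18633 - 1*23041))*(37 - 7308) = (2402 + (-18633 - 23041))*(-7271) = (2402 - 41674)*(-7271) = -39272*(-7271) = 285546712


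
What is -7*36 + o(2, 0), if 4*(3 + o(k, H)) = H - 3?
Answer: -1023/4 ≈ -255.75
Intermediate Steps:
o(k, H) = -15/4 + H/4 (o(k, H) = -3 + (H - 3)/4 = -3 + (-3 + H)/4 = -3 + (-¾ + H/4) = -15/4 + H/4)
-7*36 + o(2, 0) = -7*36 + (-15/4 + (¼)*0) = -252 + (-15/4 + 0) = -252 - 15/4 = -1023/4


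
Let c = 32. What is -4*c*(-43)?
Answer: 5504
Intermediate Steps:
-4*c*(-43) = -4*32*(-43) = -128*(-43) = 5504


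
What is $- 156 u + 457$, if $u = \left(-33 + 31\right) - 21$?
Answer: $4045$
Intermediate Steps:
$u = -23$ ($u = -2 - 21 = -23$)
$- 156 u + 457 = \left(-156\right) \left(-23\right) + 457 = 3588 + 457 = 4045$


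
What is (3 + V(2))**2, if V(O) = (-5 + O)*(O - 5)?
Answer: 144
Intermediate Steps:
V(O) = (-5 + O)**2 (V(O) = (-5 + O)*(-5 + O) = (-5 + O)**2)
(3 + V(2))**2 = (3 + (-5 + 2)**2)**2 = (3 + (-3)**2)**2 = (3 + 9)**2 = 12**2 = 144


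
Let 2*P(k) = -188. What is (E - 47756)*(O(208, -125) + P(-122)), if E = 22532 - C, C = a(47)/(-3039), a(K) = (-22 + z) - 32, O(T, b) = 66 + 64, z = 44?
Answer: -919868952/1013 ≈ -9.0806e+5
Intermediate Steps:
O(T, b) = 130
a(K) = -10 (a(K) = (-22 + 44) - 32 = 22 - 32 = -10)
P(k) = -94 (P(k) = (½)*(-188) = -94)
C = 10/3039 (C = -10/(-3039) = -10*(-1/3039) = 10/3039 ≈ 0.0032906)
E = 68474738/3039 (E = 22532 - 1*10/3039 = 22532 - 10/3039 = 68474738/3039 ≈ 22532.)
(E - 47756)*(O(208, -125) + P(-122)) = (68474738/3039 - 47756)*(130 - 94) = -76655746/3039*36 = -919868952/1013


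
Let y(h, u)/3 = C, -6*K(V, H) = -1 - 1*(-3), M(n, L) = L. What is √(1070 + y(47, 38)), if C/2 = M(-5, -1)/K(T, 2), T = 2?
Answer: 8*√17 ≈ 32.985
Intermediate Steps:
K(V, H) = -⅓ (K(V, H) = -(-1 - 1*(-3))/6 = -(-1 + 3)/6 = -⅙*2 = -⅓)
C = 6 (C = 2*(-1/(-⅓)) = 2*(-1*(-3)) = 2*3 = 6)
y(h, u) = 18 (y(h, u) = 3*6 = 18)
√(1070 + y(47, 38)) = √(1070 + 18) = √1088 = 8*√17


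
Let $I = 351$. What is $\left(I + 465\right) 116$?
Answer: $94656$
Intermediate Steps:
$\left(I + 465\right) 116 = \left(351 + 465\right) 116 = 816 \cdot 116 = 94656$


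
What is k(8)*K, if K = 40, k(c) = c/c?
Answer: 40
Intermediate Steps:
k(c) = 1
k(8)*K = 1*40 = 40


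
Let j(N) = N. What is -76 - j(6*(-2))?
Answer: -64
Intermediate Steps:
-76 - j(6*(-2)) = -76 - 6*(-2) = -76 - 1*(-12) = -76 + 12 = -64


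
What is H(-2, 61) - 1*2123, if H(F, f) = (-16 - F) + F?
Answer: -2139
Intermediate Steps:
H(F, f) = -16
H(-2, 61) - 1*2123 = -16 - 1*2123 = -16 - 2123 = -2139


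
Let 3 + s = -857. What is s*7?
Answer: -6020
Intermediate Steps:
s = -860 (s = -3 - 857 = -860)
s*7 = -860*7 = -6020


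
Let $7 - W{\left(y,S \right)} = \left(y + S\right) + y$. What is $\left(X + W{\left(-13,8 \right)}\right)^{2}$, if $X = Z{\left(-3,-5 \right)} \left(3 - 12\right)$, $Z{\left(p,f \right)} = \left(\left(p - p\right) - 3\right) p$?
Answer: $3136$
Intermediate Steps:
$Z{\left(p,f \right)} = - 3 p$ ($Z{\left(p,f \right)} = \left(0 - 3\right) p = - 3 p$)
$W{\left(y,S \right)} = 7 - S - 2 y$ ($W{\left(y,S \right)} = 7 - \left(\left(y + S\right) + y\right) = 7 - \left(\left(S + y\right) + y\right) = 7 - \left(S + 2 y\right) = 7 - S - 2 y$)
$X = -81$ ($X = \left(-3\right) \left(-3\right) \left(3 - 12\right) = 9 \left(-9\right) = -81$)
$\left(X + W{\left(-13,8 \right)}\right)^{2} = \left(-81 - -25\right)^{2} = \left(-81 + \left(7 - 8 + 26\right)\right)^{2} = \left(-81 + 25\right)^{2} = \left(-56\right)^{2} = 3136$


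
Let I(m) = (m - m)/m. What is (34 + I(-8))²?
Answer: 1156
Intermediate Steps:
I(m) = 0 (I(m) = 0/m = 0)
(34 + I(-8))² = (34 + 0)² = 34² = 1156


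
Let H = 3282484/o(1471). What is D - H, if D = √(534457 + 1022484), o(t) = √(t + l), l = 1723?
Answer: √1556941 - 1641242*√3194/1597 ≈ -56833.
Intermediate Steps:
o(t) = √(1723 + t) (o(t) = √(t + 1723) = √(1723 + t))
H = 1641242*√3194/1597 (H = 3282484/(√(1723 + 1471)) = 3282484/(√3194) = 3282484*(√3194/3194) = 1641242*√3194/1597 ≈ 58081.)
D = √1556941 ≈ 1247.8
D - H = √1556941 - 1641242*√3194/1597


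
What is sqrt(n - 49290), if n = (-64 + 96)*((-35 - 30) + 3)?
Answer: I*sqrt(51274) ≈ 226.44*I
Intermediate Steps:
n = -1984 (n = 32*(-65 + 3) = 32*(-62) = -1984)
sqrt(n - 49290) = sqrt(-1984 - 49290) = sqrt(-51274) = I*sqrt(51274)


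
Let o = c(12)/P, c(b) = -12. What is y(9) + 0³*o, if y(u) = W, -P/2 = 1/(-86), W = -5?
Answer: -5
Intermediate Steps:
P = 1/43 (P = -2/(-86) = -2*(-1/86) = 1/43 ≈ 0.023256)
o = -516 (o = -12/1/43 = -12*43 = -516)
y(u) = -5
y(9) + 0³*o = -5 + 0³*(-516) = -5 + 0*(-516) = -5 + 0 = -5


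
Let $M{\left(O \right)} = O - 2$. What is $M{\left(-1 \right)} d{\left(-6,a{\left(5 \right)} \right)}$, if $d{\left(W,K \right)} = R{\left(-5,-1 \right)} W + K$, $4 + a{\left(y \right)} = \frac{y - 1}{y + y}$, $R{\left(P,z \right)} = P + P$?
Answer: $- \frac{846}{5} \approx -169.2$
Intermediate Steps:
$R{\left(P,z \right)} = 2 P$
$a{\left(y \right)} = -4 + \frac{-1 + y}{2 y}$ ($a{\left(y \right)} = -4 + \frac{y - 1}{y + y} = -4 + \frac{-1 + y}{2 y}$)
$M{\left(O \right)} = -2 + O$
$d{\left(W,K \right)} = K - 10 W$ ($d{\left(W,K \right)} = 2 \left(-5\right) W + K = - 10 W + K = K - 10 W$)
$M{\left(-1 \right)} d{\left(-6,a{\left(5 \right)} \right)} = \left(-2 - 1\right) \left(\frac{-1 - 35}{2 \cdot 5} - -60\right) = - 3 \left(\frac{1}{2} \cdot \frac{1}{5} \left(-1 - 35\right) + 60\right) = - 3 \left(\frac{1}{2} \cdot \frac{1}{5} \left(-36\right) + 60\right) = - 3 \left(- \frac{18}{5} + 60\right) = \left(-3\right) \frac{282}{5} = - \frac{846}{5}$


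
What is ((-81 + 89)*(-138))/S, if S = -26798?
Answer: 552/13399 ≈ 0.041197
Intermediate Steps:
((-81 + 89)*(-138))/S = ((-81 + 89)*(-138))/(-26798) = (8*(-138))*(-1/26798) = -1104*(-1/26798) = 552/13399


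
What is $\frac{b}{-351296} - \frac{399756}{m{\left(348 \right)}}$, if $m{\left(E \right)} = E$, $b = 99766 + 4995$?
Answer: $- \frac{11705761717}{10187584} \approx -1149.0$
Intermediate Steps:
$b = 104761$
$\frac{b}{-351296} - \frac{399756}{m{\left(348 \right)}} = \frac{104761}{-351296} - \frac{399756}{348} = 104761 \left(- \frac{1}{351296}\right) - \frac{33313}{29} = - \frac{104761}{351296} - \frac{33313}{29} = - \frac{11705761717}{10187584}$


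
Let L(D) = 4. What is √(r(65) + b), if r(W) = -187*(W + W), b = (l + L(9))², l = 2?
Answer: I*√24274 ≈ 155.8*I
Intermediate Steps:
b = 36 (b = (2 + 4)² = 6² = 36)
r(W) = -374*W
√(r(65) + b) = √(-374*65 + 36) = √(-24310 + 36) = √(-24274) = I*√24274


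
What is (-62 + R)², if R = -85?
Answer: 21609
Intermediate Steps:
(-62 + R)² = (-62 - 85)² = (-147)² = 21609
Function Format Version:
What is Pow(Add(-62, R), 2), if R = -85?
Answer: 21609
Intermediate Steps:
Pow(Add(-62, R), 2) = Pow(Add(-62, -85), 2) = Pow(-147, 2) = 21609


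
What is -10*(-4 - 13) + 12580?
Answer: 12750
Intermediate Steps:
-10*(-4 - 13) + 12580 = -10*(-17) + 12580 = 170 + 12580 = 12750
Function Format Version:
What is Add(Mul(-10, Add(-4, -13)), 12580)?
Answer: 12750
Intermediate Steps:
Add(Mul(-10, Add(-4, -13)), 12580) = Add(Mul(-10, -17), 12580) = Add(170, 12580) = 12750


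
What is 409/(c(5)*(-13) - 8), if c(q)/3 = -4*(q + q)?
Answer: 409/1552 ≈ 0.26353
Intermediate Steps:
c(q) = -24*q (c(q) = 3*(-4*(q + q)) = 3*(-8*q) = -24*q)
409/(c(5)*(-13) - 8) = 409/(-24*5*(-13) - 8) = 409/(-120*(-13) - 8) = 409/(1560 - 8) = 409/1552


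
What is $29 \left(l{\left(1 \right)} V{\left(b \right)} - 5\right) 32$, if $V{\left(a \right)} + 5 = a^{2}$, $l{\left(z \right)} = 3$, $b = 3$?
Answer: $6496$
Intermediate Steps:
$V{\left(a \right)} = -5 + a^{2}$
$29 \left(l{\left(1 \right)} V{\left(b \right)} - 5\right) 32 = 29 \left(3 \left(-5 + 3^{2}\right) - 5\right) 32 = 29 \left(3 \left(-5 + 9\right) - 5\right) 32 = 29 \left(3 \cdot 4 - 5\right) 32 = 29 \left(12 - 5\right) 32 = 29 \cdot 7 \cdot 32 = 203 \cdot 32 = 6496$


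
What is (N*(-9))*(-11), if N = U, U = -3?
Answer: -297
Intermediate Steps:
N = -3
(N*(-9))*(-11) = -3*(-9)*(-11) = 27*(-11) = -297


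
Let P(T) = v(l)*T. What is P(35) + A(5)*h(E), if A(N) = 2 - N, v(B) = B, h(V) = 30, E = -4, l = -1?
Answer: -125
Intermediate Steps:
P(T) = -T
P(35) + A(5)*h(E) = -1*35 + (2 - 1*5)*30 = -35 + (2 - 5)*30 = -35 - 3*30 = -35 - 90 = -125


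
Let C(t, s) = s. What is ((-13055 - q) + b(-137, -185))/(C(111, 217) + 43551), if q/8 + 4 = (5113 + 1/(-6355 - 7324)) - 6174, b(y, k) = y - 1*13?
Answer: -64086107/598702472 ≈ -0.10704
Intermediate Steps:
b(y, k) = -13 + y (b(y, k) = y - 13 = -13 + y)
q = -116545088/13679 (q = -32 + 8*((5113 + 1/(-6355 - 7324)) - 6174) = -32 + 8*((5113 + 1/(-13679)) - 6174) = -32 + 8*((5113 - 1/13679) - 6174) = -32 + 8*(69940726/13679 - 6174) = -32 + 8*(-14513420/13679) = -32 - 116107360/13679 = -116545088/13679 ≈ -8520.0)
((-13055 - q) + b(-137, -185))/(C(111, 217) + 43551) = ((-13055 - 1*(-116545088/13679)) + (-13 - 137))/(217 + 43551) = ((-13055 + 116545088/13679) - 150)/43768 = (-62034257/13679 - 150)*(1/43768) = -64086107/13679*1/43768 = -64086107/598702472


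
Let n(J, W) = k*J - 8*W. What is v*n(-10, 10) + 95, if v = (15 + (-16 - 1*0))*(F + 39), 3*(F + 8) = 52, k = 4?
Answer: 5895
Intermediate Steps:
F = 28/3 (F = -8 + (1/3)*52 = -8 + 52/3 = 28/3 ≈ 9.3333)
n(J, W) = -8*W + 4*J (n(J, W) = 4*J - 8*W = -8*W + 4*J)
v = -145/3 (v = (15 + (-16 - 1*0))*(28/3 + 39) = (15 + (-16 + 0))*(145/3) = (15 - 16)*(145/3) = -1*145/3 = -145/3 ≈ -48.333)
v*n(-10, 10) + 95 = -145*(-8*10 + 4*(-10))/3 + 95 = -145*(-80 - 40)/3 + 95 = -145/3*(-120) + 95 = 5800 + 95 = 5895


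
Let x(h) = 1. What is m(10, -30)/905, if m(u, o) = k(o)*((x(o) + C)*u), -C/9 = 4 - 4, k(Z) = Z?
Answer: -60/181 ≈ -0.33149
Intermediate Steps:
C = 0 (C = -9*(4 - 4) = -9*0 = 0)
m(u, o) = o*u (m(u, o) = o*((1 + 0)*u) = o*(1*u) = o*u)
m(10, -30)/905 = -30*10/905 = -300*1/905 = -60/181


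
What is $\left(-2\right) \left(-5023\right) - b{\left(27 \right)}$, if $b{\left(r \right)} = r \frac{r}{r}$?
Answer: $10019$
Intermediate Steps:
$b{\left(r \right)} = r$ ($b{\left(r \right)} = r 1 = r$)
$\left(-2\right) \left(-5023\right) - b{\left(27 \right)} = \left(-2\right) \left(-5023\right) - 27 = 10046 - 27 = 10019$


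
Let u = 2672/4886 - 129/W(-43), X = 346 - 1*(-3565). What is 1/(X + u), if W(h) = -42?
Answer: 4886/19126825 ≈ 0.00025545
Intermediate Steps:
X = 3911 (X = 346 + 3565 = 3911)
u = 17679/4886 (u = 2672/4886 - 129/(-42) = 2672*(1/4886) - 129*(-1/42) = 1336/2443 + 43/14 = 17679/4886 ≈ 3.6183)
1/(X + u) = 1/(3911 + 17679/4886) = 1/(19126825/4886) = 4886/19126825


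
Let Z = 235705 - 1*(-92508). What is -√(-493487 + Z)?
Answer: -I*√165274 ≈ -406.54*I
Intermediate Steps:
Z = 328213 (Z = 235705 + 92508 = 328213)
-√(-493487 + Z) = -√(-493487 + 328213) = -√(-165274) = -I*√165274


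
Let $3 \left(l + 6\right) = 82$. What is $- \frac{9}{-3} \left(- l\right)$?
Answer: $-64$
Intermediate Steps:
$l = \frac{64}{3}$ ($l = -6 + \frac{1}{3} \cdot 82 = -6 + \frac{82}{3} = \frac{64}{3} \approx 21.333$)
$- \frac{9}{-3} \left(- l\right) = - \frac{9}{-3} \left(\left(-1\right) \frac{64}{3}\right) = \left(-9\right) \left(- \frac{1}{3}\right) \left(- \frac{64}{3}\right) = 3 \left(- \frac{64}{3}\right) = -64$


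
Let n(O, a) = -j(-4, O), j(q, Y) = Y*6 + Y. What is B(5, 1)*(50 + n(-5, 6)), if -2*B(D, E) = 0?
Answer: 0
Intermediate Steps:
B(D, E) = 0 (B(D, E) = -½*0 = 0)
j(q, Y) = 7*Y (j(q, Y) = 6*Y + Y = 7*Y)
n(O, a) = -7*O
B(5, 1)*(50 + n(-5, 6)) = 0*(50 - 7*(-5)) = 0*(50 + 35) = 0*85 = 0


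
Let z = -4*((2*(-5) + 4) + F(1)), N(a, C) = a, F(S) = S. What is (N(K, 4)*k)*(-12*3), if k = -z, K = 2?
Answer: 1440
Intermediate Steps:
z = 20 (z = -4*((2*(-5) + 4) + 1) = -4*((-10 + 4) + 1) = -4*(-6 + 1) = -4*(-5) = 20)
k = -20 (k = -1*20 = -20)
(N(K, 4)*k)*(-12*3) = (2*(-20))*(-12*3) = -40*(-36) = 1440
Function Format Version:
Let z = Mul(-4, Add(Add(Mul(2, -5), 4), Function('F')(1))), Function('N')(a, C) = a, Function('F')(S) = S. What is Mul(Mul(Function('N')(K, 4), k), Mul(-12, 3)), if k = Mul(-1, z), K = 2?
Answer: 1440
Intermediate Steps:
z = 20 (z = Mul(-4, Add(Add(Mul(2, -5), 4), 1)) = Mul(-4, Add(Add(-10, 4), 1)) = Mul(-4, Add(-6, 1)) = Mul(-4, -5) = 20)
k = -20 (k = Mul(-1, 20) = -20)
Mul(Mul(Function('N')(K, 4), k), Mul(-12, 3)) = Mul(Mul(2, -20), Mul(-12, 3)) = Mul(-40, -36) = 1440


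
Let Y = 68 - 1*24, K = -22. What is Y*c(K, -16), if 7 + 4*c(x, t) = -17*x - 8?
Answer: 3949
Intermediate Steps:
c(x, t) = -15/4 - 17*x/4 (c(x, t) = -7/4 + (-17*x - 8)/4 = -7/4 + (-8 - 17*x)/4 = -7/4 + (-2 - 17*x/4) = -15/4 - 17*x/4)
Y = 44 (Y = 68 - 24 = 44)
Y*c(K, -16) = 44*(-15/4 - 17/4*(-22)) = 44*(-15/4 + 187/2) = 44*(359/4) = 3949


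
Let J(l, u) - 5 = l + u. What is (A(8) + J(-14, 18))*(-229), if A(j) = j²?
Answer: -16717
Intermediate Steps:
J(l, u) = 5 + l + u (J(l, u) = 5 + (l + u) = 5 + l + u)
(A(8) + J(-14, 18))*(-229) = (8² + (5 - 14 + 18))*(-229) = (64 + 9)*(-229) = 73*(-229) = -16717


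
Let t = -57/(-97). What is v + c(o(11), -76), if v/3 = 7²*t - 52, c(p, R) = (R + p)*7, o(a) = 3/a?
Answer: -639890/1067 ≈ -599.71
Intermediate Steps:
c(p, R) = 7*R + 7*p
t = 57/97 (t = -57*(-1/97) = 57/97 ≈ 0.58763)
v = -6753/97 (v = 3*(7²*(57/97) - 52) = 3*(49*(57/97) - 52) = 3*(2793/97 - 52) = 3*(-2251/97) = -6753/97 ≈ -69.619)
v + c(o(11), -76) = -6753/97 + (7*(-76) + 7*(3/11)) = -6753/97 + (-532 + 7*(3*(1/11))) = -6753/97 + (-532 + 7*(3/11)) = -6753/97 + (-532 + 21/11) = -6753/97 - 5831/11 = -639890/1067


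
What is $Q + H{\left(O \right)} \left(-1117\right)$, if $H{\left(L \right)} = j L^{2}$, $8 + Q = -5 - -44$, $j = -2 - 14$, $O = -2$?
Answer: $71519$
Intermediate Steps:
$j = -16$
$Q = 31$ ($Q = -8 - -39 = -8 + \left(-5 + 44\right) = -8 + 39 = 31$)
$H{\left(L \right)} = - 16 L^{2}$
$Q + H{\left(O \right)} \left(-1117\right) = 31 + - 16 \left(-2\right)^{2} \left(-1117\right) = 31 + \left(-16\right) 4 \left(-1117\right) = 31 - -71488 = 31 + 71488 = 71519$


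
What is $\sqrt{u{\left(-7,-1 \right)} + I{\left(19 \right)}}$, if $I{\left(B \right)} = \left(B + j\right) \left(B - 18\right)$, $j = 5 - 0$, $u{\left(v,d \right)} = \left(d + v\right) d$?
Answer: $4 \sqrt{2} \approx 5.6569$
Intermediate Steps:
$u{\left(v,d \right)} = d \left(d + v\right)$
$j = 5$ ($j = 5 + 0 = 5$)
$I{\left(B \right)} = \left(-18 + B\right) \left(5 + B\right)$ ($I{\left(B \right)} = \left(B + 5\right) \left(B - 18\right) = \left(5 + B\right) \left(-18 + B\right) = \left(-18 + B\right) \left(5 + B\right)$)
$\sqrt{u{\left(-7,-1 \right)} + I{\left(19 \right)}} = \sqrt{- (-1 - 7) - \left(337 - 361\right)} = \sqrt{\left(-1\right) \left(-8\right) - -24} = \sqrt{8 + 24} = \sqrt{32} = 4 \sqrt{2}$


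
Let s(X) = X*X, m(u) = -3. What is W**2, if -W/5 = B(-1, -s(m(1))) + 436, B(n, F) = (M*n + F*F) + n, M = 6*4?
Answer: 6051600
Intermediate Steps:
s(X) = X**2
M = 24
B(n, F) = F**2 + 25*n (B(n, F) = (24*n + F*F) + n = (24*n + F**2) + n = (F**2 + 24*n) + n = F**2 + 25*n)
W = -2460 (W = -5*(((-1*(-3)**2)**2 + 25*(-1)) + 436) = -5*(((-1*9)**2 - 25) + 436) = -5*(((-9)**2 - 25) + 436) = -5*((81 - 25) + 436) = -5*(56 + 436) = -5*492 = -2460)
W**2 = (-2460)**2 = 6051600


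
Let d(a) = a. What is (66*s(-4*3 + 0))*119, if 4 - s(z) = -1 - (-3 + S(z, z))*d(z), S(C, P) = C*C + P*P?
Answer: -26821410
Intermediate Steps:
S(C, P) = C² + P²
s(z) = 5 + z*(-3 + 2*z²) (s(z) = 4 - (-1 - (-3 + (z² + z²))*z) = 4 - (-1 - (-3 + 2*z²)*z) = 4 - (-1 - z*(-3 + 2*z²)) = 4 + (1 + z*(-3 + 2*z²)) = 5 + z*(-3 + 2*z²))
(66*s(-4*3 + 0))*119 = (66*(5 - 3*(-4*3 + 0) + 2*(-4*3 + 0)³))*119 = (66*(5 - 3*(-12 + 0) + 2*(-12 + 0)³))*119 = (66*(5 - 3*(-12) + 2*(-12)³))*119 = (66*(5 + 36 + 2*(-1728)))*119 = (66*(5 + 36 - 3456))*119 = (66*(-3415))*119 = -225390*119 = -26821410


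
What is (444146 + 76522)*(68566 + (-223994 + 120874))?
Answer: -17991162072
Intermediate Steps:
(444146 + 76522)*(68566 + (-223994 + 120874)) = 520668*(68566 - 103120) = 520668*(-34554) = -17991162072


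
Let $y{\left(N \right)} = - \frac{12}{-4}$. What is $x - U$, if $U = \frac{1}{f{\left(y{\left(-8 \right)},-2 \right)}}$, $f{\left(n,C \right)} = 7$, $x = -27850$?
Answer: $- \frac{194951}{7} \approx -27850.0$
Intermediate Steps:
$y{\left(N \right)} = 3$ ($y{\left(N \right)} = \left(-12\right) \left(- \frac{1}{4}\right) = 3$)
$U = \frac{1}{7} \approx 0.14286$
$x - U = -27850 - \frac{1}{7} = - \frac{194951}{7}$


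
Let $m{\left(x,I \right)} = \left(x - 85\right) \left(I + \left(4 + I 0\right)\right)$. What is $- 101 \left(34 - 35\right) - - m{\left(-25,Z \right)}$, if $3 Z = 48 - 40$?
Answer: $- \frac{1897}{3} \approx -632.33$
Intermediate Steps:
$Z = \frac{8}{3}$ ($Z = \frac{48 - 40}{3} = \frac{1}{3} \cdot 8 = \frac{8}{3} \approx 2.6667$)
$m{\left(x,I \right)} = \left(-85 + x\right) \left(4 + I\right)$ ($m{\left(x,I \right)} = \left(-85 + x\right) \left(I + \left(4 + 0\right)\right) = \left(-85 + x\right) \left(I + 4\right) = \left(-85 + x\right) \left(4 + I\right)$)
$- 101 \left(34 - 35\right) - - m{\left(-25,Z \right)} = - 101 \left(34 - 35\right) - - (-340 - \frac{680}{3} + 4 \left(-25\right) + \frac{8}{3} \left(-25\right)) = \left(-101\right) \left(-1\right) - - (-340 - \frac{680}{3} - 100 - \frac{200}{3}) = 101 - \left(-1\right) \left(- \frac{2200}{3}\right) = 101 - \frac{2200}{3} = - \frac{1897}{3}$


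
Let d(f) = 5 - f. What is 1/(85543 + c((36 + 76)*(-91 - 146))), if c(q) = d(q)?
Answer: 1/112092 ≈ 8.9212e-6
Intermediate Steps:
c(q) = 5 - q
1/(85543 + c((36 + 76)*(-91 - 146))) = 1/(85543 + (5 - (36 + 76)*(-91 - 146))) = 1/(85543 + (5 - 112*(-237))) = 1/(85543 + (5 - 1*(-26544))) = 1/(85543 + (5 + 26544)) = 1/(85543 + 26549) = 1/112092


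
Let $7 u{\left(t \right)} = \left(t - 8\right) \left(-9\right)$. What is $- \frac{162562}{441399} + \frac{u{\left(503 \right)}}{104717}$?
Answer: $- \frac{2471989127}{6603139869} \approx -0.37437$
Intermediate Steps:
$u{\left(t \right)} = \frac{72}{7} - \frac{9 t}{7}$ ($u{\left(t \right)} = \frac{\left(t - 8\right) \left(-9\right)}{7} = \frac{\left(-8 + t\right) \left(-9\right)}{7} = \frac{72 - 9 t}{7} = \frac{72}{7} - \frac{9 t}{7}$)
$- \frac{162562}{441399} + \frac{u{\left(503 \right)}}{104717} = - \frac{162562}{441399} + \frac{\frac{72}{7} - \frac{4527}{7}}{104717} = \left(-162562\right) \frac{1}{441399} + \left(\frac{72}{7} - \frac{4527}{7}\right) \frac{1}{104717} = - \frac{162562}{441399} - \frac{4455}{733019} = - \frac{2471989127}{6603139869}$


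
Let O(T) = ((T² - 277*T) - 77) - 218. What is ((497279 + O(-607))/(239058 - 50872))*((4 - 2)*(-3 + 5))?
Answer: 2067144/94093 ≈ 21.969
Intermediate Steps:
O(T) = -295 + T² - 277*T (O(T) = (-77 + T² - 277*T) - 218 = -295 + T² - 277*T)
((497279 + O(-607))/(239058 - 50872))*((4 - 2)*(-3 + 5)) = ((497279 + (-295 + (-607)² - 277*(-607)))/(239058 - 50872))*((4 - 2)*(-3 + 5)) = ((497279 + (-295 + 368449 + 168139))/188186)*(2*2) = ((497279 + 536293)*(1/188186))*4 = (1033572*(1/188186))*4 = (516786/94093)*4 = 2067144/94093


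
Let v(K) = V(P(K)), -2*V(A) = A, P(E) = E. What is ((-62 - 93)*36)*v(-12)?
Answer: -33480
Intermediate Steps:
V(A) = -A/2
v(K) = -K/2
((-62 - 93)*36)*v(-12) = ((-62 - 93)*36)*(-½*(-12)) = -155*36*6 = -5580*6 = -33480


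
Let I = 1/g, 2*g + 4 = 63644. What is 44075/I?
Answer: 1402466500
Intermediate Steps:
g = 31820 (g = -2 + (1/2)*63644 = -2 + 31822 = 31820)
I = 1/31820 ≈ 3.1427e-5
44075/I = 44075/(1/31820) = 44075*31820 = 1402466500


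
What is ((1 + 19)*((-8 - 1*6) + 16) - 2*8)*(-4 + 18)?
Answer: 336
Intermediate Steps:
((1 + 19)*((-8 - 1*6) + 16) - 2*8)*(-4 + 18) = (20*((-8 - 6) + 16) - 16)*14 = (20*(-14 + 16) - 16)*14 = (20*2 - 16)*14 = (40 - 16)*14 = 24*14 = 336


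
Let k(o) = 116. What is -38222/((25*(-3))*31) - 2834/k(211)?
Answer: -1077649/134850 ≈ -7.9915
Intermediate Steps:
-38222/((25*(-3))*31) - 2834/k(211) = -38222/((25*(-3))*31) - 2834/116 = -38222/((-75*31)) - 2834*1/116 = -38222/(-2325) - 1417/58 = -38222*(-1/2325) - 1417/58 = 38222/2325 - 1417/58 = -1077649/134850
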